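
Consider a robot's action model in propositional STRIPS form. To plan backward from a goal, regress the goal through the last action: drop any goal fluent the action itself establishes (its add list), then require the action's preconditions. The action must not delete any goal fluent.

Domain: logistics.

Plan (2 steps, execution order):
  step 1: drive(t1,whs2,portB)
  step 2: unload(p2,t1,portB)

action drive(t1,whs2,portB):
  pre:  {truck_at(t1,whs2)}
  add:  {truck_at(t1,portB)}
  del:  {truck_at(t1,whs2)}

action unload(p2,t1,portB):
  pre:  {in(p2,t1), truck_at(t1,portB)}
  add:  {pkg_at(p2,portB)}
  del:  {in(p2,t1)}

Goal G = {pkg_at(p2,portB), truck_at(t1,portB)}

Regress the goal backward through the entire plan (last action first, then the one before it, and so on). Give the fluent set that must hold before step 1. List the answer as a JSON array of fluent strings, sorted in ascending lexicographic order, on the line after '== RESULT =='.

Regress step by step:
  through step 2 (unload(p2,t1,portB)): drop {pkg_at(p2,portB)}, keep {truck_at(t1,portB)}, require {in(p2,t1), truck_at(t1,portB)}
    → {in(p2,t1), truck_at(t1,portB)}
  through step 1 (drive(t1,whs2,portB)): drop {truck_at(t1,portB)}, keep {in(p2,t1)}, require {truck_at(t1,whs2)}
    → {in(p2,t1), truck_at(t1,whs2)}

== RESULT ==
["in(p2,t1)", "truck_at(t1,whs2)"]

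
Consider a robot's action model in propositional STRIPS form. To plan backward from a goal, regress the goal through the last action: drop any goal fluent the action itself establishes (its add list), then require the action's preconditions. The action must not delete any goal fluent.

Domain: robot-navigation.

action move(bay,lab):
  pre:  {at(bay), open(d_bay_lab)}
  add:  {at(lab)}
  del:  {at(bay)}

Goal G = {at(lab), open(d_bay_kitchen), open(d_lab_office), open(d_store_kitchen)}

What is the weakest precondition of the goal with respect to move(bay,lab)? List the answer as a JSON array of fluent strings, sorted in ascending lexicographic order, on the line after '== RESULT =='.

Compute (G \ add) ∪ pre:
  G ∩ del = {}  (empty — regression defined)
  G \ add = {at(lab), open(d_bay_kitchen), open(d_lab_office), open(d_store_kitchen)} \ {at(lab)} = {open(d_bay_kitchen), open(d_lab_office), open(d_store_kitchen)}
  ∪ pre   = {open(d_bay_kitchen), open(d_lab_office), open(d_store_kitchen)} ∪ {at(bay), open(d_bay_lab)}
          = {at(bay), open(d_bay_kitchen), open(d_bay_lab), open(d_lab_office), open(d_store_kitchen)}

== RESULT ==
["at(bay)", "open(d_bay_kitchen)", "open(d_bay_lab)", "open(d_lab_office)", "open(d_store_kitchen)"]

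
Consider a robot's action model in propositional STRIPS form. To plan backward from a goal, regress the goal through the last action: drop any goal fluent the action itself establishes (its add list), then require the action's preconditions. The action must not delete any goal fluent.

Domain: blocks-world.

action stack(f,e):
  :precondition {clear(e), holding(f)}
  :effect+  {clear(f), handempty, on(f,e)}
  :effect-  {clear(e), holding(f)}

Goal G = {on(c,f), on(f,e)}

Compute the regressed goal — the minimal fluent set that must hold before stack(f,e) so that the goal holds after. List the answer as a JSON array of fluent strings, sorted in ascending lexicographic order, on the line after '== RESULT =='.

Compute (G \ add) ∪ pre:
  G ∩ del = {}  (empty — regression defined)
  G \ add = {on(c,f), on(f,e)} \ {clear(f), handempty, on(f,e)} = {on(c,f)}
  ∪ pre   = {on(c,f)} ∪ {clear(e), holding(f)}
          = {clear(e), holding(f), on(c,f)}

== RESULT ==
["clear(e)", "holding(f)", "on(c,f)"]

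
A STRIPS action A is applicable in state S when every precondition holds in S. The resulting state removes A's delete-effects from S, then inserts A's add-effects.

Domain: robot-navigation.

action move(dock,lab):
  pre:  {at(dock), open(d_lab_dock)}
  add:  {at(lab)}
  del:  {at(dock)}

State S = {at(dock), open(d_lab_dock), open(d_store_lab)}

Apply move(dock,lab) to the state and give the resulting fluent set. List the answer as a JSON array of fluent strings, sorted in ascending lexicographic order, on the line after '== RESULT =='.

Compute (S \ del) ∪ add:
  pre ⊆ S: {at(dock), open(d_lab_dock)} ⊆ S  — applicable
  S \ del = {open(d_lab_dock), open(d_store_lab)}
  ∪ add   = {at(lab), open(d_lab_dock), open(d_store_lab)}

== RESULT ==
["at(lab)", "open(d_lab_dock)", "open(d_store_lab)"]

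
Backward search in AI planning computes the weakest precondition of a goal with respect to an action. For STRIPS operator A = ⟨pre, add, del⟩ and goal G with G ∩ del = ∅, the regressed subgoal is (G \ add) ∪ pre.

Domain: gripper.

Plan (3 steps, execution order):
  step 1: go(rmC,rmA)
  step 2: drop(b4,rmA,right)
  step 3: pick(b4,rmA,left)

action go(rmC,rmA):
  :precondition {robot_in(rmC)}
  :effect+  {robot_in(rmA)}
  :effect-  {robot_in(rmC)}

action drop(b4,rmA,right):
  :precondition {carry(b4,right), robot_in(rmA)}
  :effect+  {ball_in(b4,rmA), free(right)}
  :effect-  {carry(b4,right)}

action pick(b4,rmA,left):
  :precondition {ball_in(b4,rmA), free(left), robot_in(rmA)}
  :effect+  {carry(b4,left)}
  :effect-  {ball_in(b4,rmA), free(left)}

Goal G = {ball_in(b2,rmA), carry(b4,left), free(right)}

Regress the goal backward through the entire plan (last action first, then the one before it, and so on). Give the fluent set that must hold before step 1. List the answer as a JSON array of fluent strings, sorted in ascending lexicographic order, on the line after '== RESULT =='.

Regress step by step:
  through step 3 (pick(b4,rmA,left)): drop {carry(b4,left)}, keep {ball_in(b2,rmA), free(right)}, require {ball_in(b4,rmA), free(left), robot_in(rmA)}
    → {ball_in(b2,rmA), ball_in(b4,rmA), free(left), free(right), robot_in(rmA)}
  through step 2 (drop(b4,rmA,right)): drop {ball_in(b4,rmA), free(right)}, keep {ball_in(b2,rmA), free(left), robot_in(rmA)}, require {carry(b4,right), robot_in(rmA)}
    → {ball_in(b2,rmA), carry(b4,right), free(left), robot_in(rmA)}
  through step 1 (go(rmC,rmA)): drop {robot_in(rmA)}, keep {ball_in(b2,rmA), carry(b4,right), free(left)}, require {robot_in(rmC)}
    → {ball_in(b2,rmA), carry(b4,right), free(left), robot_in(rmC)}

== RESULT ==
["ball_in(b2,rmA)", "carry(b4,right)", "free(left)", "robot_in(rmC)"]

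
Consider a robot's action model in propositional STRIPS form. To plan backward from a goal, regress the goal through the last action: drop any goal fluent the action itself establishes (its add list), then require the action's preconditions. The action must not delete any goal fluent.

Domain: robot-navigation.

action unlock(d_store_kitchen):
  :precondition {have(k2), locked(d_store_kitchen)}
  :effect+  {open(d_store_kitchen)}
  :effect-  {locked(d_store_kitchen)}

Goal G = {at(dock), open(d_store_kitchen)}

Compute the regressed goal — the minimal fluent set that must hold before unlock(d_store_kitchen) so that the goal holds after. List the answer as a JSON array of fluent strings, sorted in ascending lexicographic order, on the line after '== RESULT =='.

Regress:
  G ∩ del = {}  (empty — regression defined)
  G \ add = {at(dock), open(d_store_kitchen)} \ {open(d_store_kitchen)} = {at(dock)}
  ∪ pre   = {at(dock)} ∪ {have(k2), locked(d_store_kitchen)}
          = {at(dock), have(k2), locked(d_store_kitchen)}

== RESULT ==
["at(dock)", "have(k2)", "locked(d_store_kitchen)"]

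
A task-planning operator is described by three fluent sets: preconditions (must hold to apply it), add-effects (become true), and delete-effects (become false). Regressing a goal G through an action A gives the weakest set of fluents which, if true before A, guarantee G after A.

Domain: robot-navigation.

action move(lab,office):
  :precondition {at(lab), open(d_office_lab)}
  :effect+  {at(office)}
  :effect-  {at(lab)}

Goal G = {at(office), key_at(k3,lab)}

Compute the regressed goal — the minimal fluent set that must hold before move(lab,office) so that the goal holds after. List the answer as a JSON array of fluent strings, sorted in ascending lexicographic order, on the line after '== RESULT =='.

Regress:
  G ∩ del = {}  (empty — regression defined)
  G \ add = {at(office), key_at(k3,lab)} \ {at(office)} = {key_at(k3,lab)}
  ∪ pre   = {key_at(k3,lab)} ∪ {at(lab), open(d_office_lab)}
          = {at(lab), key_at(k3,lab), open(d_office_lab)}

== RESULT ==
["at(lab)", "key_at(k3,lab)", "open(d_office_lab)"]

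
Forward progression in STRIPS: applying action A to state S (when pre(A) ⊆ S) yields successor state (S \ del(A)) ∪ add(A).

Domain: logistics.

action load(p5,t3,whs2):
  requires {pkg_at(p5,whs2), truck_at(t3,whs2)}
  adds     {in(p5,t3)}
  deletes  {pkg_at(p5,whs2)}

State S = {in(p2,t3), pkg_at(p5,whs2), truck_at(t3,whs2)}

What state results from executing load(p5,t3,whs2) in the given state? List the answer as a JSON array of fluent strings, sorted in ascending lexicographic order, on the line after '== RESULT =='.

Progress:
  pre ⊆ S: {pkg_at(p5,whs2), truck_at(t3,whs2)} ⊆ S  — applicable
  S \ del = {in(p2,t3), truck_at(t3,whs2)}
  ∪ add   = {in(p2,t3), in(p5,t3), truck_at(t3,whs2)}

== RESULT ==
["in(p2,t3)", "in(p5,t3)", "truck_at(t3,whs2)"]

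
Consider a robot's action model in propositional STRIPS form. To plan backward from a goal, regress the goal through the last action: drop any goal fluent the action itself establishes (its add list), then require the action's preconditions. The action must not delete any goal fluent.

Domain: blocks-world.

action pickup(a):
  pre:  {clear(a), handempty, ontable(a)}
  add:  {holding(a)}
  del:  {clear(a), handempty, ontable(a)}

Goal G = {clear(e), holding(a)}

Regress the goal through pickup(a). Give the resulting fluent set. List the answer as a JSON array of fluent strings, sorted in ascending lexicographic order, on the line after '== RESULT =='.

Compute (G \ add) ∪ pre:
  G ∩ del = {}  (empty — regression defined)
  G \ add = {clear(e), holding(a)} \ {holding(a)} = {clear(e)}
  ∪ pre   = {clear(e)} ∪ {clear(a), handempty, ontable(a)}
          = {clear(a), clear(e), handempty, ontable(a)}

== RESULT ==
["clear(a)", "clear(e)", "handempty", "ontable(a)"]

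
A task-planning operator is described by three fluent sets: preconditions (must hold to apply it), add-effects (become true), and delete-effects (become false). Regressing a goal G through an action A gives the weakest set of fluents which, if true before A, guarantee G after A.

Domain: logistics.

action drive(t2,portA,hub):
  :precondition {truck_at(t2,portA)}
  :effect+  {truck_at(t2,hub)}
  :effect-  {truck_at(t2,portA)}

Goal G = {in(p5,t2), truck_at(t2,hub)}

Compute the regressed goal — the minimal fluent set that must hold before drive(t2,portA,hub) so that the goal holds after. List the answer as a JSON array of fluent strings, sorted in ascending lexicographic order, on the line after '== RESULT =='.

Compute (G \ add) ∪ pre:
  G ∩ del = {}  (empty — regression defined)
  G \ add = {in(p5,t2), truck_at(t2,hub)} \ {truck_at(t2,hub)} = {in(p5,t2)}
  ∪ pre   = {in(p5,t2)} ∪ {truck_at(t2,portA)}
          = {in(p5,t2), truck_at(t2,portA)}

== RESULT ==
["in(p5,t2)", "truck_at(t2,portA)"]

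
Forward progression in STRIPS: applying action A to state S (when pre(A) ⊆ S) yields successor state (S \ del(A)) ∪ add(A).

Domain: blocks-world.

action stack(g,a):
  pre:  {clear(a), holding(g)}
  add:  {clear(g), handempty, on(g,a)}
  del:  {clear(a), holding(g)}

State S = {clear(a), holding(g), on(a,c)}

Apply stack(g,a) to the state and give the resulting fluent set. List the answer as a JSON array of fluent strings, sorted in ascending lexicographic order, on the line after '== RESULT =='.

Compute (S \ del) ∪ add:
  pre ⊆ S: {clear(a), holding(g)} ⊆ S  — applicable
  S \ del = {on(a,c)}
  ∪ add   = {clear(g), handempty, on(a,c), on(g,a)}

== RESULT ==
["clear(g)", "handempty", "on(a,c)", "on(g,a)"]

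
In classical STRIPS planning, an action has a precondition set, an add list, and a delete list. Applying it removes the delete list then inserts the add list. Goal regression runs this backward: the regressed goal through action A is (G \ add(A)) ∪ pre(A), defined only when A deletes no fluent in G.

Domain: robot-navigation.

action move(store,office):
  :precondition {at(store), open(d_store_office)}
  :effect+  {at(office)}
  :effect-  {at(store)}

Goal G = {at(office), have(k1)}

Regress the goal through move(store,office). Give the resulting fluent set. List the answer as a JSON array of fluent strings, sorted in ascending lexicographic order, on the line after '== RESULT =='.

Regress:
  G ∩ del = {}  (empty — regression defined)
  G \ add = {at(office), have(k1)} \ {at(office)} = {have(k1)}
  ∪ pre   = {have(k1)} ∪ {at(store), open(d_store_office)}
          = {at(store), have(k1), open(d_store_office)}

== RESULT ==
["at(store)", "have(k1)", "open(d_store_office)"]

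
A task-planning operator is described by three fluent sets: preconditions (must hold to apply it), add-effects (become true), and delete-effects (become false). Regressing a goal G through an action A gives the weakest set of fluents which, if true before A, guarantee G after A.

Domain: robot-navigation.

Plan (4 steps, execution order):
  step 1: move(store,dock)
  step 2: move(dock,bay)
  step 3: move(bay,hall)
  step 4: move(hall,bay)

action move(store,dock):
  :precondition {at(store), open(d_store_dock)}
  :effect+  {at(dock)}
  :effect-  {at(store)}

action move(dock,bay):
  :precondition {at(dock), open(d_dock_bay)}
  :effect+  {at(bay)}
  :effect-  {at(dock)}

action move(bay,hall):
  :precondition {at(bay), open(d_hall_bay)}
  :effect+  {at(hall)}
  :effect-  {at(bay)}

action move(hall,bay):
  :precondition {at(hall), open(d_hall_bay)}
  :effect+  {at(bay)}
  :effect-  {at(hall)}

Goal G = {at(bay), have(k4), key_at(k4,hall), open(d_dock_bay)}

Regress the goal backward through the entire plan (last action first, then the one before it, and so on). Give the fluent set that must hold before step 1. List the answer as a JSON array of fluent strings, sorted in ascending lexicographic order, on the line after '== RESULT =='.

Regress step by step:
  through step 4 (move(hall,bay)): drop {at(bay)}, keep {have(k4), key_at(k4,hall), open(d_dock_bay)}, require {at(hall), open(d_hall_bay)}
    → {at(hall), have(k4), key_at(k4,hall), open(d_dock_bay), open(d_hall_bay)}
  through step 3 (move(bay,hall)): drop {at(hall)}, keep {have(k4), key_at(k4,hall), open(d_dock_bay), open(d_hall_bay)}, require {at(bay), open(d_hall_bay)}
    → {at(bay), have(k4), key_at(k4,hall), open(d_dock_bay), open(d_hall_bay)}
  through step 2 (move(dock,bay)): drop {at(bay)}, keep {have(k4), key_at(k4,hall), open(d_dock_bay), open(d_hall_bay)}, require {at(dock), open(d_dock_bay)}
    → {at(dock), have(k4), key_at(k4,hall), open(d_dock_bay), open(d_hall_bay)}
  through step 1 (move(store,dock)): drop {at(dock)}, keep {have(k4), key_at(k4,hall), open(d_dock_bay), open(d_hall_bay)}, require {at(store), open(d_store_dock)}
    → {at(store), have(k4), key_at(k4,hall), open(d_dock_bay), open(d_hall_bay), open(d_store_dock)}

== RESULT ==
["at(store)", "have(k4)", "key_at(k4,hall)", "open(d_dock_bay)", "open(d_hall_bay)", "open(d_store_dock)"]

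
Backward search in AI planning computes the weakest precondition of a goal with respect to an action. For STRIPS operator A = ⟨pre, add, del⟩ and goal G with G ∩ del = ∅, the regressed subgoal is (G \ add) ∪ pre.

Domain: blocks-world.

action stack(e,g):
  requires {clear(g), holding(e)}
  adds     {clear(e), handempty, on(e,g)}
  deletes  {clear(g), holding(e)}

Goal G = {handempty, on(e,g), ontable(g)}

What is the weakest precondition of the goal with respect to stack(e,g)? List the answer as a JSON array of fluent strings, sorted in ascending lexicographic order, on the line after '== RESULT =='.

Regress:
  G ∩ del = {}  (empty — regression defined)
  G \ add = {handempty, on(e,g), ontable(g)} \ {clear(e), handempty, on(e,g)} = {ontable(g)}
  ∪ pre   = {ontable(g)} ∪ {clear(g), holding(e)}
          = {clear(g), holding(e), ontable(g)}

== RESULT ==
["clear(g)", "holding(e)", "ontable(g)"]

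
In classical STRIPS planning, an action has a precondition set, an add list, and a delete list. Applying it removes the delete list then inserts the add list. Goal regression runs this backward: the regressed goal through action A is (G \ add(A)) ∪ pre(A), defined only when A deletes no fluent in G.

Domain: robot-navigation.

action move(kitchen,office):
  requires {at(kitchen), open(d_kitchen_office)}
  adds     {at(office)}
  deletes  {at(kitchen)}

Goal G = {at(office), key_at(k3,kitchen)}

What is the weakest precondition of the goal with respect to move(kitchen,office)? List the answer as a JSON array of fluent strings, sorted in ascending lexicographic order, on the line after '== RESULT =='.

Compute (G \ add) ∪ pre:
  G ∩ del = {}  (empty — regression defined)
  G \ add = {at(office), key_at(k3,kitchen)} \ {at(office)} = {key_at(k3,kitchen)}
  ∪ pre   = {key_at(k3,kitchen)} ∪ {at(kitchen), open(d_kitchen_office)}
          = {at(kitchen), key_at(k3,kitchen), open(d_kitchen_office)}

== RESULT ==
["at(kitchen)", "key_at(k3,kitchen)", "open(d_kitchen_office)"]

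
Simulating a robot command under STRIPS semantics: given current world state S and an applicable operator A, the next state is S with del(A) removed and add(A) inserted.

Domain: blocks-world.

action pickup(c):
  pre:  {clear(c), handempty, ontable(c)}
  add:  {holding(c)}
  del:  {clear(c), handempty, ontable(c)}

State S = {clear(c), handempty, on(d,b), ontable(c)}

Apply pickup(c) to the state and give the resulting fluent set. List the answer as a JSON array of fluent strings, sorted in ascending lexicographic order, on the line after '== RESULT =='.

Compute (S \ del) ∪ add:
  pre ⊆ S: {clear(c), handempty, ontable(c)} ⊆ S  — applicable
  S \ del = {on(d,b)}
  ∪ add   = {holding(c), on(d,b)}

== RESULT ==
["holding(c)", "on(d,b)"]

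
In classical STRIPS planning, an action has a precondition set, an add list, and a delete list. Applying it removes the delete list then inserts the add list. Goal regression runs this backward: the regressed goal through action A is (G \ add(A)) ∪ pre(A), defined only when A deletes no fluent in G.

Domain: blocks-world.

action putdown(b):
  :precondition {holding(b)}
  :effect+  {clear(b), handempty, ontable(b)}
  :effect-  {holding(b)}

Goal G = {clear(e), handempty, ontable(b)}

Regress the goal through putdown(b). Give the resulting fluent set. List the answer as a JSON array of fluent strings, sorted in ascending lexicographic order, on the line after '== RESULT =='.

Regress:
  G ∩ del = {}  (empty — regression defined)
  G \ add = {clear(e), handempty, ontable(b)} \ {clear(b), handempty, ontable(b)} = {clear(e)}
  ∪ pre   = {clear(e)} ∪ {holding(b)}
          = {clear(e), holding(b)}

== RESULT ==
["clear(e)", "holding(b)"]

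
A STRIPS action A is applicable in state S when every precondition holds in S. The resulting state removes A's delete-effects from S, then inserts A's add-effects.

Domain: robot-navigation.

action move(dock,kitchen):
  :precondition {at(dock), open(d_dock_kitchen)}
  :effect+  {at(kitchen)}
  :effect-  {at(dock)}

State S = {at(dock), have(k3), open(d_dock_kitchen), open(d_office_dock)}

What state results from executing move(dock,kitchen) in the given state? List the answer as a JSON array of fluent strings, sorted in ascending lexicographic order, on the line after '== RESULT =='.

Compute (S \ del) ∪ add:
  pre ⊆ S: {at(dock), open(d_dock_kitchen)} ⊆ S  — applicable
  S \ del = {have(k3), open(d_dock_kitchen), open(d_office_dock)}
  ∪ add   = {at(kitchen), have(k3), open(d_dock_kitchen), open(d_office_dock)}

== RESULT ==
["at(kitchen)", "have(k3)", "open(d_dock_kitchen)", "open(d_office_dock)"]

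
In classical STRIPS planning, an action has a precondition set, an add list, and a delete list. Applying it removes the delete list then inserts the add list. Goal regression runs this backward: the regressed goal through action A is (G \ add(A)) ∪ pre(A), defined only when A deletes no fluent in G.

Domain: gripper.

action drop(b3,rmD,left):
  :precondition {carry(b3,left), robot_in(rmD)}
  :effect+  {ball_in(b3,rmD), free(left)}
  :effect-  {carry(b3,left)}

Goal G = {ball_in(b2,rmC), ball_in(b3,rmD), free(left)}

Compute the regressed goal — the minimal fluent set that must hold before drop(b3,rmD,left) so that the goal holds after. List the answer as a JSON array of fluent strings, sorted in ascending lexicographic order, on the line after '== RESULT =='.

Compute (G \ add) ∪ pre:
  G ∩ del = {}  (empty — regression defined)
  G \ add = {ball_in(b2,rmC), ball_in(b3,rmD), free(left)} \ {ball_in(b3,rmD), free(left)} = {ball_in(b2,rmC)}
  ∪ pre   = {ball_in(b2,rmC)} ∪ {carry(b3,left), robot_in(rmD)}
          = {ball_in(b2,rmC), carry(b3,left), robot_in(rmD)}

== RESULT ==
["ball_in(b2,rmC)", "carry(b3,left)", "robot_in(rmD)"]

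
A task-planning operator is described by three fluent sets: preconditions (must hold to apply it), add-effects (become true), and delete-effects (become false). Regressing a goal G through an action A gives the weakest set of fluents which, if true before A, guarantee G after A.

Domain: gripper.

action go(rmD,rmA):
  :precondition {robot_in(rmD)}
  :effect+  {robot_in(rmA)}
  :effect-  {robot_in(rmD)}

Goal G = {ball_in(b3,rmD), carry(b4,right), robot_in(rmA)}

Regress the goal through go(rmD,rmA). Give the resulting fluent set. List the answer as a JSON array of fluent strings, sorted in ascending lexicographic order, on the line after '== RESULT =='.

Regress:
  G ∩ del = {}  (empty — regression defined)
  G \ add = {ball_in(b3,rmD), carry(b4,right), robot_in(rmA)} \ {robot_in(rmA)} = {ball_in(b3,rmD), carry(b4,right)}
  ∪ pre   = {ball_in(b3,rmD), carry(b4,right)} ∪ {robot_in(rmD)}
          = {ball_in(b3,rmD), carry(b4,right), robot_in(rmD)}

== RESULT ==
["ball_in(b3,rmD)", "carry(b4,right)", "robot_in(rmD)"]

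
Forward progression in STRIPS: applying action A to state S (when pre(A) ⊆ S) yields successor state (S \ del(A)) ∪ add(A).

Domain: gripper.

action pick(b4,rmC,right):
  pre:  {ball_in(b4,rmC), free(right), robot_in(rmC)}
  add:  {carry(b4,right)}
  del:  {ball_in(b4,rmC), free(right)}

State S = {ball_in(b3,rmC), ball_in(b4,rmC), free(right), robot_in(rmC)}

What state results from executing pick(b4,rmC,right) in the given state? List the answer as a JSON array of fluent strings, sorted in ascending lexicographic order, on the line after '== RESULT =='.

Progress:
  pre ⊆ S: {ball_in(b4,rmC), free(right), robot_in(rmC)} ⊆ S  — applicable
  S \ del = {ball_in(b3,rmC), robot_in(rmC)}
  ∪ add   = {ball_in(b3,rmC), carry(b4,right), robot_in(rmC)}

== RESULT ==
["ball_in(b3,rmC)", "carry(b4,right)", "robot_in(rmC)"]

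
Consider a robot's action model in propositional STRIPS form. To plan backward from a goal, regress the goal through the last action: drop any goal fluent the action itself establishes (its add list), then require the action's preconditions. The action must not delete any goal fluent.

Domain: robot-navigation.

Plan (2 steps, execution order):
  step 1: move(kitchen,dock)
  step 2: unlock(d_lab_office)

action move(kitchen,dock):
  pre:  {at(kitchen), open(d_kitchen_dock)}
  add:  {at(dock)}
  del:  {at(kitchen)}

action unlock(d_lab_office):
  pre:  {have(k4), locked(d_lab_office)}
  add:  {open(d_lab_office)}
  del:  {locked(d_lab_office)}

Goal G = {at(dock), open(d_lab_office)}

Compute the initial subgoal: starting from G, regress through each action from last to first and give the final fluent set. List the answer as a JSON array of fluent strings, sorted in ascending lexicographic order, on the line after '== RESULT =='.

Work backward from the goal:
  through step 2 (unlock(d_lab_office)): drop {open(d_lab_office)}, keep {at(dock)}, require {have(k4), locked(d_lab_office)}
    → {at(dock), have(k4), locked(d_lab_office)}
  through step 1 (move(kitchen,dock)): drop {at(dock)}, keep {have(k4), locked(d_lab_office)}, require {at(kitchen), open(d_kitchen_dock)}
    → {at(kitchen), have(k4), locked(d_lab_office), open(d_kitchen_dock)}

== RESULT ==
["at(kitchen)", "have(k4)", "locked(d_lab_office)", "open(d_kitchen_dock)"]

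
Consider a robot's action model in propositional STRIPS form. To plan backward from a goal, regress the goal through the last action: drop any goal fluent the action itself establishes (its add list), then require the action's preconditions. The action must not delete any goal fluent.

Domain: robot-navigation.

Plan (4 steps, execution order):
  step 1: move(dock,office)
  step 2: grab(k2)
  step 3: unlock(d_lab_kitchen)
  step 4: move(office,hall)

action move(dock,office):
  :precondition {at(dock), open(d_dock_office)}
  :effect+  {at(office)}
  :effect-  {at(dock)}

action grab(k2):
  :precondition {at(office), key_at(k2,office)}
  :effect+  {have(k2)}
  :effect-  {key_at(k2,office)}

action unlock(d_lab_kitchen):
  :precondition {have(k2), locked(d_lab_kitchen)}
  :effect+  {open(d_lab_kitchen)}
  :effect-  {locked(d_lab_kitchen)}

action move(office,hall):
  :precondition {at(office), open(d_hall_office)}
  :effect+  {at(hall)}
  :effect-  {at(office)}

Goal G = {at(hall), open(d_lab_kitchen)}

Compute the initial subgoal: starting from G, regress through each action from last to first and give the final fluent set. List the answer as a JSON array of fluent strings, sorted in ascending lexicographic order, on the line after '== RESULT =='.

Regress step by step:
  through step 4 (move(office,hall)): drop {at(hall)}, keep {open(d_lab_kitchen)}, require {at(office), open(d_hall_office)}
    → {at(office), open(d_hall_office), open(d_lab_kitchen)}
  through step 3 (unlock(d_lab_kitchen)): drop {open(d_lab_kitchen)}, keep {at(office), open(d_hall_office)}, require {have(k2), locked(d_lab_kitchen)}
    → {at(office), have(k2), locked(d_lab_kitchen), open(d_hall_office)}
  through step 2 (grab(k2)): drop {have(k2)}, keep {at(office), locked(d_lab_kitchen), open(d_hall_office)}, require {at(office), key_at(k2,office)}
    → {at(office), key_at(k2,office), locked(d_lab_kitchen), open(d_hall_office)}
  through step 1 (move(dock,office)): drop {at(office)}, keep {key_at(k2,office), locked(d_lab_kitchen), open(d_hall_office)}, require {at(dock), open(d_dock_office)}
    → {at(dock), key_at(k2,office), locked(d_lab_kitchen), open(d_dock_office), open(d_hall_office)}

== RESULT ==
["at(dock)", "key_at(k2,office)", "locked(d_lab_kitchen)", "open(d_dock_office)", "open(d_hall_office)"]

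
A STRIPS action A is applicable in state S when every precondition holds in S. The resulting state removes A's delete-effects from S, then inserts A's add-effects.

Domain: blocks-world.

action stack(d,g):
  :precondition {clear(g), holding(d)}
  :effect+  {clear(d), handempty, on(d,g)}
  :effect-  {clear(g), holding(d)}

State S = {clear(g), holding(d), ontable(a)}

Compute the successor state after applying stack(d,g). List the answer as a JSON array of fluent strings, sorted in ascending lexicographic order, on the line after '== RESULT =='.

Compute (S \ del) ∪ add:
  pre ⊆ S: {clear(g), holding(d)} ⊆ S  — applicable
  S \ del = {ontable(a)}
  ∪ add   = {clear(d), handempty, on(d,g), ontable(a)}

== RESULT ==
["clear(d)", "handempty", "on(d,g)", "ontable(a)"]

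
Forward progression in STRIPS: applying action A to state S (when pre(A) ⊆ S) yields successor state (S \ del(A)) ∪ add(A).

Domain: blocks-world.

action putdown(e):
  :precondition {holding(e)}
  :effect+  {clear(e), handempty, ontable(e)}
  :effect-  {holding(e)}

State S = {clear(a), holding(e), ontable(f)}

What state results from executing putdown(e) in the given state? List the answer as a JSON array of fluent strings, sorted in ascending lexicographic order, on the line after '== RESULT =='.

Progress:
  pre ⊆ S: {holding(e)} ⊆ S  — applicable
  S \ del = {clear(a), ontable(f)}
  ∪ add   = {clear(a), clear(e), handempty, ontable(e), ontable(f)}

== RESULT ==
["clear(a)", "clear(e)", "handempty", "ontable(e)", "ontable(f)"]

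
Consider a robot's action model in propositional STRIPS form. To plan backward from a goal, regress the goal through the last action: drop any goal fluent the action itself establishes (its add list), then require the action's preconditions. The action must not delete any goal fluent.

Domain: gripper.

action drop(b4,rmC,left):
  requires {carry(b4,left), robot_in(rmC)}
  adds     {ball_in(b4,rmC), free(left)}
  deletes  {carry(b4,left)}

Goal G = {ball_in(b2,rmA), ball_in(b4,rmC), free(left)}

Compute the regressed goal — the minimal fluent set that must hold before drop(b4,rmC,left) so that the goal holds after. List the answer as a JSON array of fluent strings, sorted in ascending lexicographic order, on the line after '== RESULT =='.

Regress:
  G ∩ del = {}  (empty — regression defined)
  G \ add = {ball_in(b2,rmA), ball_in(b4,rmC), free(left)} \ {ball_in(b4,rmC), free(left)} = {ball_in(b2,rmA)}
  ∪ pre   = {ball_in(b2,rmA)} ∪ {carry(b4,left), robot_in(rmC)}
          = {ball_in(b2,rmA), carry(b4,left), robot_in(rmC)}

== RESULT ==
["ball_in(b2,rmA)", "carry(b4,left)", "robot_in(rmC)"]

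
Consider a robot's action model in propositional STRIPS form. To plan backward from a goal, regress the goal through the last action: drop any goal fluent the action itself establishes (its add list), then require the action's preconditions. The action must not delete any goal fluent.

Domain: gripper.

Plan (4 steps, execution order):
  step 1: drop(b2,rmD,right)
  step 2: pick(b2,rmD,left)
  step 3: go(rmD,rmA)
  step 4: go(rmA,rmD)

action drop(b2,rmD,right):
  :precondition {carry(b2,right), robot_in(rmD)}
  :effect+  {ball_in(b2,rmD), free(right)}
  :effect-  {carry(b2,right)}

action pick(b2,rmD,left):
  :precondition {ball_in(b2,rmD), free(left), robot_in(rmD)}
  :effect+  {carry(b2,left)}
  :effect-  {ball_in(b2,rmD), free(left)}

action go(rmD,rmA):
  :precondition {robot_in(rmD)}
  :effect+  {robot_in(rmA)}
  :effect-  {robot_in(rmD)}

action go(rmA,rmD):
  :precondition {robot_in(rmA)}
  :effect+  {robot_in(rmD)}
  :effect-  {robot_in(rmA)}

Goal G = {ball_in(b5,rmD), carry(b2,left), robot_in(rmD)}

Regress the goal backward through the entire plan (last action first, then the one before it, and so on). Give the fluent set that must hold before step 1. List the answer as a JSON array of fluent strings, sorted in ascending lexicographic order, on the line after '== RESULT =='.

Work backward from the goal:
  through step 4 (go(rmA,rmD)): drop {robot_in(rmD)}, keep {ball_in(b5,rmD), carry(b2,left)}, require {robot_in(rmA)}
    → {ball_in(b5,rmD), carry(b2,left), robot_in(rmA)}
  through step 3 (go(rmD,rmA)): drop {robot_in(rmA)}, keep {ball_in(b5,rmD), carry(b2,left)}, require {robot_in(rmD)}
    → {ball_in(b5,rmD), carry(b2,left), robot_in(rmD)}
  through step 2 (pick(b2,rmD,left)): drop {carry(b2,left)}, keep {ball_in(b5,rmD), robot_in(rmD)}, require {ball_in(b2,rmD), free(left), robot_in(rmD)}
    → {ball_in(b2,rmD), ball_in(b5,rmD), free(left), robot_in(rmD)}
  through step 1 (drop(b2,rmD,right)): drop {ball_in(b2,rmD)}, keep {ball_in(b5,rmD), free(left), robot_in(rmD)}, require {carry(b2,right), robot_in(rmD)}
    → {ball_in(b5,rmD), carry(b2,right), free(left), robot_in(rmD)}

== RESULT ==
["ball_in(b5,rmD)", "carry(b2,right)", "free(left)", "robot_in(rmD)"]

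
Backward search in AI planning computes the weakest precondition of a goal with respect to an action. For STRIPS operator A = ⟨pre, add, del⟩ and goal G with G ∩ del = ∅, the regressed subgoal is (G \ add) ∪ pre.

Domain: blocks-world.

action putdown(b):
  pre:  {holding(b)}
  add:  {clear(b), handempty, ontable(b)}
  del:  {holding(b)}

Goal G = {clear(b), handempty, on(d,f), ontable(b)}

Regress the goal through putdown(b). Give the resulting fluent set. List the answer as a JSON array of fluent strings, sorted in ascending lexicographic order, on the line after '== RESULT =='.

Compute (G \ add) ∪ pre:
  G ∩ del = {}  (empty — regression defined)
  G \ add = {clear(b), handempty, on(d,f), ontable(b)} \ {clear(b), handempty, ontable(b)} = {on(d,f)}
  ∪ pre   = {on(d,f)} ∪ {holding(b)}
          = {holding(b), on(d,f)}

== RESULT ==
["holding(b)", "on(d,f)"]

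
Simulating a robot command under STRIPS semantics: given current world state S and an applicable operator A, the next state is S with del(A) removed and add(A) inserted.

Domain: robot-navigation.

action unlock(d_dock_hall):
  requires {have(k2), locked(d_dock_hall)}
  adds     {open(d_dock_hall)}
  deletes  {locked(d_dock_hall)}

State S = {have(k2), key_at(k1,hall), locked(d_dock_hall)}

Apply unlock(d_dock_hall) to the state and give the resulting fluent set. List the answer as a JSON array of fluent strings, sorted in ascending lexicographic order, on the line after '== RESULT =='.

Progress:
  pre ⊆ S: {have(k2), locked(d_dock_hall)} ⊆ S  — applicable
  S \ del = {have(k2), key_at(k1,hall)}
  ∪ add   = {have(k2), key_at(k1,hall), open(d_dock_hall)}

== RESULT ==
["have(k2)", "key_at(k1,hall)", "open(d_dock_hall)"]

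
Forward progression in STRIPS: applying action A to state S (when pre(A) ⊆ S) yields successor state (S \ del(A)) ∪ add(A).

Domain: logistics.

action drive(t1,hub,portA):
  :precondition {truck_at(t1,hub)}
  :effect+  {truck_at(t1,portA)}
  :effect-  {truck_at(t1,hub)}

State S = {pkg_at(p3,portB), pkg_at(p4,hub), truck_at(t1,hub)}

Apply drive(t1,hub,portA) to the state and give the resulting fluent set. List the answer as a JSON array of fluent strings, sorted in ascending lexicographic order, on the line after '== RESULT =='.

Progress:
  pre ⊆ S: {truck_at(t1,hub)} ⊆ S  — applicable
  S \ del = {pkg_at(p3,portB), pkg_at(p4,hub)}
  ∪ add   = {pkg_at(p3,portB), pkg_at(p4,hub), truck_at(t1,portA)}

== RESULT ==
["pkg_at(p3,portB)", "pkg_at(p4,hub)", "truck_at(t1,portA)"]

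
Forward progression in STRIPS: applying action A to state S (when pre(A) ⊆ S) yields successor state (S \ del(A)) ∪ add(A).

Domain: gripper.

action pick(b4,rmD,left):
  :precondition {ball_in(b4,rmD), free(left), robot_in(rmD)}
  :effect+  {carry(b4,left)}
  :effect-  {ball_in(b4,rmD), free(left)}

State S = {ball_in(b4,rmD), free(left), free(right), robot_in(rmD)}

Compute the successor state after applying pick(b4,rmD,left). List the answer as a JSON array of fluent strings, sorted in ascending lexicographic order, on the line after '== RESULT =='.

Progress:
  pre ⊆ S: {ball_in(b4,rmD), free(left), robot_in(rmD)} ⊆ S  — applicable
  S \ del = {free(right), robot_in(rmD)}
  ∪ add   = {carry(b4,left), free(right), robot_in(rmD)}

== RESULT ==
["carry(b4,left)", "free(right)", "robot_in(rmD)"]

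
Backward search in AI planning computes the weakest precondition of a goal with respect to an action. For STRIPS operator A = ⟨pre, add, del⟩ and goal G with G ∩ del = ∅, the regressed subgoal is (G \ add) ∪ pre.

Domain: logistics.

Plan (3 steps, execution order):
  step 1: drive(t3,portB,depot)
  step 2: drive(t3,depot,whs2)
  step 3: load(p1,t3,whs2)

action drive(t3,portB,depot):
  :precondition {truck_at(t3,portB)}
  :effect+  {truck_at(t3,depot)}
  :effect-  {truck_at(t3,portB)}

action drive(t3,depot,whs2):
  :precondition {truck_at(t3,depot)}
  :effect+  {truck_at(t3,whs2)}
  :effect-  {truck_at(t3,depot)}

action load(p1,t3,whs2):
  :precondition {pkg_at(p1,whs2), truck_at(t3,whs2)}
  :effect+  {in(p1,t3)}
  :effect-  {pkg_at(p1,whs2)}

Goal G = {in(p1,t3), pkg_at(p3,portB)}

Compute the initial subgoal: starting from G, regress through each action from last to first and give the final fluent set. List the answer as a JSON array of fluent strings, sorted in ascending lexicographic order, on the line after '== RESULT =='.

Work backward from the goal:
  through step 3 (load(p1,t3,whs2)): drop {in(p1,t3)}, keep {pkg_at(p3,portB)}, require {pkg_at(p1,whs2), truck_at(t3,whs2)}
    → {pkg_at(p1,whs2), pkg_at(p3,portB), truck_at(t3,whs2)}
  through step 2 (drive(t3,depot,whs2)): drop {truck_at(t3,whs2)}, keep {pkg_at(p1,whs2), pkg_at(p3,portB)}, require {truck_at(t3,depot)}
    → {pkg_at(p1,whs2), pkg_at(p3,portB), truck_at(t3,depot)}
  through step 1 (drive(t3,portB,depot)): drop {truck_at(t3,depot)}, keep {pkg_at(p1,whs2), pkg_at(p3,portB)}, require {truck_at(t3,portB)}
    → {pkg_at(p1,whs2), pkg_at(p3,portB), truck_at(t3,portB)}

== RESULT ==
["pkg_at(p1,whs2)", "pkg_at(p3,portB)", "truck_at(t3,portB)"]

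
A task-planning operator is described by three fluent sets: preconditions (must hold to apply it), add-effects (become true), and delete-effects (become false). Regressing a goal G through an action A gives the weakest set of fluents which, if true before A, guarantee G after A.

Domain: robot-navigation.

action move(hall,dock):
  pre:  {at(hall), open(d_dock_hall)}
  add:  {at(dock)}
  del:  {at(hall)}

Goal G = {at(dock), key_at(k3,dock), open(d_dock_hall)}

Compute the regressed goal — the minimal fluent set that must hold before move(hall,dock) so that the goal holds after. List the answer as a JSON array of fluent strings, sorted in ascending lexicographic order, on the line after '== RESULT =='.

Compute (G \ add) ∪ pre:
  G ∩ del = {}  (empty — regression defined)
  G \ add = {at(dock), key_at(k3,dock), open(d_dock_hall)} \ {at(dock)} = {key_at(k3,dock), open(d_dock_hall)}
  ∪ pre   = {key_at(k3,dock), open(d_dock_hall)} ∪ {at(hall), open(d_dock_hall)}
          = {at(hall), key_at(k3,dock), open(d_dock_hall)}

== RESULT ==
["at(hall)", "key_at(k3,dock)", "open(d_dock_hall)"]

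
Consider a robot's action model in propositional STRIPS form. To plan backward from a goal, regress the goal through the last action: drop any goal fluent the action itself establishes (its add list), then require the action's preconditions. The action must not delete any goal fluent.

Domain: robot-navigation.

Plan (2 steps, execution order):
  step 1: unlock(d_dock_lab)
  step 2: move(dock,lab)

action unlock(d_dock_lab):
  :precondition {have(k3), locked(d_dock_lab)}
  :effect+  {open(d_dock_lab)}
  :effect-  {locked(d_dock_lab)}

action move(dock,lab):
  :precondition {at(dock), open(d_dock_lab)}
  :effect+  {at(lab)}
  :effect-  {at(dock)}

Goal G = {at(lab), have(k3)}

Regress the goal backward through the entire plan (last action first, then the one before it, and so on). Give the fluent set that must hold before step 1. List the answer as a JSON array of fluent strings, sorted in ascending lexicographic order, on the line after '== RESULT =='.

Regress step by step:
  through step 2 (move(dock,lab)): drop {at(lab)}, keep {have(k3)}, require {at(dock), open(d_dock_lab)}
    → {at(dock), have(k3), open(d_dock_lab)}
  through step 1 (unlock(d_dock_lab)): drop {open(d_dock_lab)}, keep {at(dock), have(k3)}, require {have(k3), locked(d_dock_lab)}
    → {at(dock), have(k3), locked(d_dock_lab)}

== RESULT ==
["at(dock)", "have(k3)", "locked(d_dock_lab)"]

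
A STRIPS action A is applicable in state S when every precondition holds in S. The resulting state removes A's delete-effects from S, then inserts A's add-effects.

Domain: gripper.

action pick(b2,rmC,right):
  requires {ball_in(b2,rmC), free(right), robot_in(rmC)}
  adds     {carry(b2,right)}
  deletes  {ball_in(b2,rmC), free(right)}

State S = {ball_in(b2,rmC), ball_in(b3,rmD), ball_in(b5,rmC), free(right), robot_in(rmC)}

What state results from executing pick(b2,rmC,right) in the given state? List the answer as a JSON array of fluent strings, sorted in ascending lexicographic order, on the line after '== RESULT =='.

Compute (S \ del) ∪ add:
  pre ⊆ S: {ball_in(b2,rmC), free(right), robot_in(rmC)} ⊆ S  — applicable
  S \ del = {ball_in(b3,rmD), ball_in(b5,rmC), robot_in(rmC)}
  ∪ add   = {ball_in(b3,rmD), ball_in(b5,rmC), carry(b2,right), robot_in(rmC)}

== RESULT ==
["ball_in(b3,rmD)", "ball_in(b5,rmC)", "carry(b2,right)", "robot_in(rmC)"]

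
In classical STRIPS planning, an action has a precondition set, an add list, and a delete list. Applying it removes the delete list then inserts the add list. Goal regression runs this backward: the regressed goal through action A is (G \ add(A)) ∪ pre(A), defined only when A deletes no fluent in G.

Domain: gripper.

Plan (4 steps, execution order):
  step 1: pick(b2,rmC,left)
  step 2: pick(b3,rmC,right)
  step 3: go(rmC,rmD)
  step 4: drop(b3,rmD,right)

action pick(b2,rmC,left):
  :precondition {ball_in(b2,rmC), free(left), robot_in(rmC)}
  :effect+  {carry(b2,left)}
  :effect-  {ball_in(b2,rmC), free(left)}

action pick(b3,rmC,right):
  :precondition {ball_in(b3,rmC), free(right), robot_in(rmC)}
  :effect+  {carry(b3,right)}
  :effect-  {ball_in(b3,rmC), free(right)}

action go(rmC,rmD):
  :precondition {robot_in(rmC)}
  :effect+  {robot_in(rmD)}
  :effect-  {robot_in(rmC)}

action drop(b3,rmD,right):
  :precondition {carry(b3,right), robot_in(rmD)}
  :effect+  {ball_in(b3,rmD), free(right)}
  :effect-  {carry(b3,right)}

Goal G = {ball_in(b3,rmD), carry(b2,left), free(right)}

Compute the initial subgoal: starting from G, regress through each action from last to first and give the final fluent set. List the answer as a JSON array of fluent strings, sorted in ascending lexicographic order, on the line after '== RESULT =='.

Regress step by step:
  through step 4 (drop(b3,rmD,right)): drop {ball_in(b3,rmD), free(right)}, keep {carry(b2,left)}, require {carry(b3,right), robot_in(rmD)}
    → {carry(b2,left), carry(b3,right), robot_in(rmD)}
  through step 3 (go(rmC,rmD)): drop {robot_in(rmD)}, keep {carry(b2,left), carry(b3,right)}, require {robot_in(rmC)}
    → {carry(b2,left), carry(b3,right), robot_in(rmC)}
  through step 2 (pick(b3,rmC,right)): drop {carry(b3,right)}, keep {carry(b2,left), robot_in(rmC)}, require {ball_in(b3,rmC), free(right), robot_in(rmC)}
    → {ball_in(b3,rmC), carry(b2,left), free(right), robot_in(rmC)}
  through step 1 (pick(b2,rmC,left)): drop {carry(b2,left)}, keep {ball_in(b3,rmC), free(right), robot_in(rmC)}, require {ball_in(b2,rmC), free(left), robot_in(rmC)}
    → {ball_in(b2,rmC), ball_in(b3,rmC), free(left), free(right), robot_in(rmC)}

== RESULT ==
["ball_in(b2,rmC)", "ball_in(b3,rmC)", "free(left)", "free(right)", "robot_in(rmC)"]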